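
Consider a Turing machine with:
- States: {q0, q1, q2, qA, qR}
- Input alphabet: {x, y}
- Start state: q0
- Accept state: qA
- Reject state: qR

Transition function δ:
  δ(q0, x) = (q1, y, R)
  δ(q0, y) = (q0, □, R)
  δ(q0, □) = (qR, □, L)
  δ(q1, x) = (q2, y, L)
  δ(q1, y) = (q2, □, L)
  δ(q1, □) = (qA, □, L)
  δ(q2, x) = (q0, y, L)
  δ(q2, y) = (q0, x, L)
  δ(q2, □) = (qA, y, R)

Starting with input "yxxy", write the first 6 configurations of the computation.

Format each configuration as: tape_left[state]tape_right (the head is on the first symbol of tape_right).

Transitions applied:
Step 1: δ(q0, y) = (q0, □, R)
Step 2: δ(q0, x) = (q1, y, R)
Step 3: δ(q1, x) = (q2, y, L)
Step 4: δ(q2, y) = (q0, x, L)
Step 5: δ(q0, □) = (qR, □, L)

The first 6 configurations are:
[q0]yxxy ⊢ □[q0]xxy ⊢ □y[q1]xy ⊢ □[q2]yyy ⊢ [q0]□xyy ⊢ [qR]□□xyy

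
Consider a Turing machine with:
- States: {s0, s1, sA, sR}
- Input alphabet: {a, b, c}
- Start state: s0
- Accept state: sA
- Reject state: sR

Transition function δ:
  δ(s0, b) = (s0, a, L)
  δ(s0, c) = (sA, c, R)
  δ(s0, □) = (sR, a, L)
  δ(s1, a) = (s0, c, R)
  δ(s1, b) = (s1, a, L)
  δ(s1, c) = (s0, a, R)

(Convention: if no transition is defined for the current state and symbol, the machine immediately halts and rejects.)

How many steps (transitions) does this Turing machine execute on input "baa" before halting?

Execution trace:
Initial: [s0]baa
Step 1: δ(s0, b) = (s0, a, L) → [s0]□aaa
Step 2: δ(s0, □) = (sR, a, L) → [sR]□aaaa

The machine reaches the reject state sR and halts.

The machine executed 2 steps before halting.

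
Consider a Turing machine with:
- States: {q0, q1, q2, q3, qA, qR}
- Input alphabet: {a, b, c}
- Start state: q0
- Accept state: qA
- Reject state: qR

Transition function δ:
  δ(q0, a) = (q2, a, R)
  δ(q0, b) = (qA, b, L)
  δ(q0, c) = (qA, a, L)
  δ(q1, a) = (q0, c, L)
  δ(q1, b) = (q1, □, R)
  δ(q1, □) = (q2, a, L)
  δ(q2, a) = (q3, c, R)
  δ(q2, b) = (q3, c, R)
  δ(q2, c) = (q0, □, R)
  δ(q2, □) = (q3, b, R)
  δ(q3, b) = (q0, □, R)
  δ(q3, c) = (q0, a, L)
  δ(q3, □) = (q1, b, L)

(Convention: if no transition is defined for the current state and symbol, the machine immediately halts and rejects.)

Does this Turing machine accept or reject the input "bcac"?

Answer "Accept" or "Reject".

Execution trace:
Initial: [q0]bcac
Step 1: δ(q0, b) = (qA, b, L) → [qA]□bcac

The machine reaches the accept state qA and halts.

Answer: Accept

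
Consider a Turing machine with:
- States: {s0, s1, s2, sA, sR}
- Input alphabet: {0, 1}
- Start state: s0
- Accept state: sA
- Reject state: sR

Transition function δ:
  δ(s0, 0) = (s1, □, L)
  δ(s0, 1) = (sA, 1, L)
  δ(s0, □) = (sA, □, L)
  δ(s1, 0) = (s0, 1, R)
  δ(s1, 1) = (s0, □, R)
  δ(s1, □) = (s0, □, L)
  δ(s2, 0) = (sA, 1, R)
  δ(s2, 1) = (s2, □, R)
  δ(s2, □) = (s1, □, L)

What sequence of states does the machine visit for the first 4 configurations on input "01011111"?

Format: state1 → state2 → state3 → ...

Execution trace:
Initial: [s0]01011111
Step 1: δ(s0, 0) = (s1, □, L) → [s1]□□1011111
Step 2: δ(s1, □) = (s0, □, L) → [s0]□□□1011111
Step 3: δ(s0, □) = (sA, □, L) → [sA]□□□□1011111

The machine reaches the accept state sA and halts.

State sequence: s0 → s1 → s0 → sA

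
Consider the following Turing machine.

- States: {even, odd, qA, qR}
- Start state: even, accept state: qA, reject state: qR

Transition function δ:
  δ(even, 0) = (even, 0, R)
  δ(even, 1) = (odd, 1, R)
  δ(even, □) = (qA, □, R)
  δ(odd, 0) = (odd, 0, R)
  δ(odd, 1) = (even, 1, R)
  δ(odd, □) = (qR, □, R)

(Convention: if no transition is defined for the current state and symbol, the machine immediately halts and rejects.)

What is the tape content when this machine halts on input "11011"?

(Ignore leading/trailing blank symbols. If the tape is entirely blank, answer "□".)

Execution trace:
Initial: [even]11011
Step 1: δ(even, 1) = (odd, 1, R) → 1[odd]1011
Step 2: δ(odd, 1) = (even, 1, R) → 11[even]011
Step 3: δ(even, 0) = (even, 0, R) → 110[even]11
Step 4: δ(even, 1) = (odd, 1, R) → 1101[odd]1
Step 5: δ(odd, 1) = (even, 1, R) → 11011[even]□
Step 6: δ(even, □) = (qA, □, R) → 11011□[qA]□

The machine reaches the accept state qA and halts.

Final tape (ignoring leading/trailing blanks): 11011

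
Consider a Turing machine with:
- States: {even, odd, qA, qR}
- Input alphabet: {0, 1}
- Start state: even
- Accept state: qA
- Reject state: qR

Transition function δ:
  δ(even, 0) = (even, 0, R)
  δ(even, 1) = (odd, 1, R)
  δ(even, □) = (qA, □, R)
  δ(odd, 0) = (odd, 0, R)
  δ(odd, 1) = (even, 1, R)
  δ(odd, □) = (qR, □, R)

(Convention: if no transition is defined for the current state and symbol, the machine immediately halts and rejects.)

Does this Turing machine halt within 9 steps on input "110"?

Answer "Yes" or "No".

Execution trace:
Initial: [even]110
Step 1: δ(even, 1) = (odd, 1, R) → 1[odd]10
Step 2: δ(odd, 1) = (even, 1, R) → 11[even]0
Step 3: δ(even, 0) = (even, 0, R) → 110[even]□
Step 4: δ(even, □) = (qA, □, R) → 110□[qA]□

The machine reaches the accept state qA and halts.
The machine halted after 4 steps (within the 9-step bound).

Answer: Yes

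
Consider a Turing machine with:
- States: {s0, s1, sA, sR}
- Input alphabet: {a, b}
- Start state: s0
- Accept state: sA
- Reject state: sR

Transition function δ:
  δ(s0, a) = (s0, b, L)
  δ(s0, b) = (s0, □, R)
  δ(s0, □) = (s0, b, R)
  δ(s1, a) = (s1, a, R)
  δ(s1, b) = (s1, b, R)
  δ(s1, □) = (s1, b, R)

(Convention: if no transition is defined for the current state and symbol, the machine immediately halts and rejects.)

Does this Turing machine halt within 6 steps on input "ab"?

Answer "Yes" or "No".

Execution trace:
Initial: [s0]ab
Step 1: δ(s0, a) = (s0, b, L) → [s0]□bb
Step 2: δ(s0, □) = (s0, b, R) → b[s0]bb
Step 3: δ(s0, b) = (s0, □, R) → b□[s0]b
Step 4: δ(s0, b) = (s0, □, R) → b□□[s0]□
Step 5: δ(s0, □) = (s0, b, R) → b□□b[s0]□
Step 6: δ(s0, □) = (s0, b, R) → b□□bb[s0]□

The machine has not reached a halting state after 6 steps.
The machine did not halt within the 6-step bound.

Answer: No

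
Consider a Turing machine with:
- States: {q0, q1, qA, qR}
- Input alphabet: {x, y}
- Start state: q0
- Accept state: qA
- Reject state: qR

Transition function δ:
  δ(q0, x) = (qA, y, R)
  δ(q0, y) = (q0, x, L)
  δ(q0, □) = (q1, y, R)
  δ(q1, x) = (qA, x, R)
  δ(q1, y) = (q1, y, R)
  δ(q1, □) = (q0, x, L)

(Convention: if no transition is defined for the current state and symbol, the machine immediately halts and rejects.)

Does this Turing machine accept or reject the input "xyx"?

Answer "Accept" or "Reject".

Execution trace:
Initial: [q0]xyx
Step 1: δ(q0, x) = (qA, y, R) → y[qA]yx

The machine reaches the accept state qA and halts.

Answer: Accept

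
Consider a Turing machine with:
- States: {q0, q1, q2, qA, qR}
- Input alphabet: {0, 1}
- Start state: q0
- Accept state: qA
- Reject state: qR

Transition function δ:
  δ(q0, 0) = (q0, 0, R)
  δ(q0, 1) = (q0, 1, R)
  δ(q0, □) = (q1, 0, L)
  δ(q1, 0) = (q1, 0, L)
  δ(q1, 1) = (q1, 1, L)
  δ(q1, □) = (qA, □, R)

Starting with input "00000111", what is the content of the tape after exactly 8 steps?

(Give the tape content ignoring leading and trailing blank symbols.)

Execution trace:
Initial: [q0]00000111
Step 1: δ(q0, 0) = (q0, 0, R) → 0[q0]0000111
Step 2: δ(q0, 0) = (q0, 0, R) → 00[q0]000111
Step 3: δ(q0, 0) = (q0, 0, R) → 000[q0]00111
Step 4: δ(q0, 0) = (q0, 0, R) → 0000[q0]0111
Step 5: δ(q0, 0) = (q0, 0, R) → 00000[q0]111
Step 6: δ(q0, 1) = (q0, 1, R) → 000001[q0]11
Step 7: δ(q0, 1) = (q0, 1, R) → 0000011[q0]1
Step 8: δ(q0, 1) = (q0, 1, R) → 00000111[q0]□

After 8 steps, the tape (ignoring leading/trailing blanks) is: 00000111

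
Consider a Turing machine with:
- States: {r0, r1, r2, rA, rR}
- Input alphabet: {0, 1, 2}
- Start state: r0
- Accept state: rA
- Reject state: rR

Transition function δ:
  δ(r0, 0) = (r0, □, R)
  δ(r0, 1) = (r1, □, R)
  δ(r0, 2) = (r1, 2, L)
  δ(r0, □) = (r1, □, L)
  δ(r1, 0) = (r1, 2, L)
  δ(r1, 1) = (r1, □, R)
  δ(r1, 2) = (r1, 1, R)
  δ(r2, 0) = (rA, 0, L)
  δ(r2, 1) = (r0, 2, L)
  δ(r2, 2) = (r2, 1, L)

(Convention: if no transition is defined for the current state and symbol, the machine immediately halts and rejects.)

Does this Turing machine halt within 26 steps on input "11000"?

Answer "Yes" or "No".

Execution trace:
Initial: [r0]11000
Step 1: δ(r0, 1) = (r1, □, R) → □[r1]1000
Step 2: δ(r1, 1) = (r1, □, R) → □□[r1]000
Step 3: δ(r1, 0) = (r1, 2, L) → □[r1]□200

No transition is defined for δ(r1, □). By convention the machine halts and rejects.
The machine halted after 3 steps (within the 26-step bound).

Answer: Yes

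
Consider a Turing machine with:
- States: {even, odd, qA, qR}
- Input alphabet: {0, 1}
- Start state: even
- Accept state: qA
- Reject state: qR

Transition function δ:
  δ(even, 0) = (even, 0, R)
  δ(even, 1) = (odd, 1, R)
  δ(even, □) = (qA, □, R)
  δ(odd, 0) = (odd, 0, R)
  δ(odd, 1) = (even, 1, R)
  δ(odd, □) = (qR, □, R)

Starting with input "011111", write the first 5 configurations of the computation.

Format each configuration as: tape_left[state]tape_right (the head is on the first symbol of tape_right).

Transitions applied:
Step 1: δ(even, 0) = (even, 0, R)
Step 2: δ(even, 1) = (odd, 1, R)
Step 3: δ(odd, 1) = (even, 1, R)
Step 4: δ(even, 1) = (odd, 1, R)

The first 5 configurations are:
[even]011111 ⊢ 0[even]11111 ⊢ 01[odd]1111 ⊢ 011[even]111 ⊢ 0111[odd]11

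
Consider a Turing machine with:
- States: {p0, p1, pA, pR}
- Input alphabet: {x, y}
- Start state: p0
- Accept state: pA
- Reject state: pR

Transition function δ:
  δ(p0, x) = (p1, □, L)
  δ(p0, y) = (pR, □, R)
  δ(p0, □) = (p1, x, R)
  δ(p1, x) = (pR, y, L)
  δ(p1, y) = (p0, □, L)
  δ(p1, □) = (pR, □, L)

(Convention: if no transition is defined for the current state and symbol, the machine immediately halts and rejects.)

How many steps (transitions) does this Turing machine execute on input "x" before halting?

Execution trace:
Initial: [p0]x
Step 1: δ(p0, x) = (p1, □, L) → [p1]□□
Step 2: δ(p1, □) = (pR, □, L) → [pR]□□□

The machine reaches the reject state pR and halts.

The machine executed 2 steps before halting.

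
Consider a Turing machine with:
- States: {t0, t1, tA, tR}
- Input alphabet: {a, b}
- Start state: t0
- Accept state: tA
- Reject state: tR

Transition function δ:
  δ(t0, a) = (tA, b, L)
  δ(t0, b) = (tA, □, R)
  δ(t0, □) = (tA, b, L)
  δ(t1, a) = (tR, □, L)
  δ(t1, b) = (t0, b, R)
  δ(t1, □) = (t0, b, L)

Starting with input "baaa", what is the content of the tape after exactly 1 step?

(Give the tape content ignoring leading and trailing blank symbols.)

Execution trace:
Initial: [t0]baaa
Step 1: δ(t0, b) = (tA, □, R) → □[tA]aaa

The machine reaches the accept state tA and halts.

After 1 step, the tape (ignoring leading/trailing blanks) is: aaa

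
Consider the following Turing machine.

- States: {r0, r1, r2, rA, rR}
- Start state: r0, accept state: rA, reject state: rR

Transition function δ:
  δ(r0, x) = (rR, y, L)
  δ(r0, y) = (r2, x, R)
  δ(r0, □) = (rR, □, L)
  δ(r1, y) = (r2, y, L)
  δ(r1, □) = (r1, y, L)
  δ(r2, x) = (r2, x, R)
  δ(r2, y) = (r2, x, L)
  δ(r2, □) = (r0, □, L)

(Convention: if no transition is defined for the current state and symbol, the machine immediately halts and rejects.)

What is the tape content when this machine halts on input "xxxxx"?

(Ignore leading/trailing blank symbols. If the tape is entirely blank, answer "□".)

Execution trace:
Initial: [r0]xxxxx
Step 1: δ(r0, x) = (rR, y, L) → [rR]□yxxxx

The machine reaches the reject state rR and halts.

Final tape (ignoring leading/trailing blanks): yxxxx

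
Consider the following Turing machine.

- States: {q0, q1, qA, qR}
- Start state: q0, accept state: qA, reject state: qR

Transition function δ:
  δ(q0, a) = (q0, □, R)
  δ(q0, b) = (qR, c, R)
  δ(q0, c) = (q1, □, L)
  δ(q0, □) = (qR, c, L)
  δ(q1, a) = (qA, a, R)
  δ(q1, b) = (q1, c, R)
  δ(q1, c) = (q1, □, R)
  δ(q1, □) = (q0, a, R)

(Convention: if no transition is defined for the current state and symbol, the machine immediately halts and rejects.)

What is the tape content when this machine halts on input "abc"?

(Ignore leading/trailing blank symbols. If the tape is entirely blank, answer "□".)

Execution trace:
Initial: [q0]abc
Step 1: δ(q0, a) = (q0, □, R) → □[q0]bc
Step 2: δ(q0, b) = (qR, c, R) → □c[qR]c

The machine reaches the reject state qR and halts.

Final tape (ignoring leading/trailing blanks): cc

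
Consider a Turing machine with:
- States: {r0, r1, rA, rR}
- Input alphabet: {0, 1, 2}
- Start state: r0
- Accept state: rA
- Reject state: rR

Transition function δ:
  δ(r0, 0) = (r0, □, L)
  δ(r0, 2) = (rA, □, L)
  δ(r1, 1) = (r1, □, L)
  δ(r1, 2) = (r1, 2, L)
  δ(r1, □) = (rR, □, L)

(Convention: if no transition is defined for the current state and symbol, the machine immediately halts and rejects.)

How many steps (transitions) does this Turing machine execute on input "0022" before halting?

Execution trace:
Initial: [r0]0022
Step 1: δ(r0, 0) = (r0, □, L) → [r0]□□022

No transition is defined for δ(r0, □). By convention the machine halts and rejects.

The machine executed 1 step before halting.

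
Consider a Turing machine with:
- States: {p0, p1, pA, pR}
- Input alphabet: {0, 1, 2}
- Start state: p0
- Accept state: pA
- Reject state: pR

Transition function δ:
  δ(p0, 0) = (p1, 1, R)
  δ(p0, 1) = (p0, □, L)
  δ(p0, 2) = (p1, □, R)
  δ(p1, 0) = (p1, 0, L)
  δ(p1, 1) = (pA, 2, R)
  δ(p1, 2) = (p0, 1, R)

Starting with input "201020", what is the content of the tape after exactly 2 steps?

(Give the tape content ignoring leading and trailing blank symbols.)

Execution trace:
Initial: [p0]201020
Step 1: δ(p0, 2) = (p1, □, R) → □[p1]01020
Step 2: δ(p1, 0) = (p1, 0, L) → [p1]□01020

No transition is defined for δ(p1, □). By convention the machine halts and rejects.

After 2 steps, the tape (ignoring leading/trailing blanks) is: 01020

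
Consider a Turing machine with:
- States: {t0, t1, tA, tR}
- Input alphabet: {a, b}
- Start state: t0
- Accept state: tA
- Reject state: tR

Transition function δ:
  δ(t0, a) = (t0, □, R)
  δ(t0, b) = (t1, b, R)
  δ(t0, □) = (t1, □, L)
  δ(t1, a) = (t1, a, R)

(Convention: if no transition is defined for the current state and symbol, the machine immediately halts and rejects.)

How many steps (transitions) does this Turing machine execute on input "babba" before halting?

Execution trace:
Initial: [t0]babba
Step 1: δ(t0, b) = (t1, b, R) → b[t1]abba
Step 2: δ(t1, a) = (t1, a, R) → ba[t1]bba

No transition is defined for δ(t1, b). By convention the machine halts and rejects.

The machine executed 2 steps before halting.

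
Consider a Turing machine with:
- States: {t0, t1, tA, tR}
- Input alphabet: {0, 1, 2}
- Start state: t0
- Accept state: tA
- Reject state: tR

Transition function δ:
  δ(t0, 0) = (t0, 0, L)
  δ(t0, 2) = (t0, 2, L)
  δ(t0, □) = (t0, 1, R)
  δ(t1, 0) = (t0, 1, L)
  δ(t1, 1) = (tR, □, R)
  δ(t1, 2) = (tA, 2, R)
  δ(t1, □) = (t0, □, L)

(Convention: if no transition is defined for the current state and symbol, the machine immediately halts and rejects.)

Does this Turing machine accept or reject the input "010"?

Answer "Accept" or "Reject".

Execution trace:
Initial: [t0]010
Step 1: δ(t0, 0) = (t0, 0, L) → [t0]□010
Step 2: δ(t0, □) = (t0, 1, R) → 1[t0]010
Step 3: δ(t0, 0) = (t0, 0, L) → [t0]1010

No transition is defined for δ(t0, 1). By convention the machine halts and rejects.

Answer: Reject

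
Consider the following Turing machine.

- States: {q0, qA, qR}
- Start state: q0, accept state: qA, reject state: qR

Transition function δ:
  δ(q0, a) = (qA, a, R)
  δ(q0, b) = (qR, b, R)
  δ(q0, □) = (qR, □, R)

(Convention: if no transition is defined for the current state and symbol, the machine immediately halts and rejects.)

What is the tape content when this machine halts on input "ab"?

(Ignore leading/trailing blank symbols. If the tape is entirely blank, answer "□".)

Execution trace:
Initial: [q0]ab
Step 1: δ(q0, a) = (qA, a, R) → a[qA]b

The machine reaches the accept state qA and halts.

Final tape (ignoring leading/trailing blanks): ab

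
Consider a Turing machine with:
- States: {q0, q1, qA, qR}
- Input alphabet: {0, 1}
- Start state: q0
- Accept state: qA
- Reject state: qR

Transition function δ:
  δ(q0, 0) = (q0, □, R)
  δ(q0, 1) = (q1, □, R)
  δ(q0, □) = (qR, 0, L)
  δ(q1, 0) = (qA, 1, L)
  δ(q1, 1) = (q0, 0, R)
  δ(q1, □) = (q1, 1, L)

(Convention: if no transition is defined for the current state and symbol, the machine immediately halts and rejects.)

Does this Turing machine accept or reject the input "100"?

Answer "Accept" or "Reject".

Execution trace:
Initial: [q0]100
Step 1: δ(q0, 1) = (q1, □, R) → □[q1]00
Step 2: δ(q1, 0) = (qA, 1, L) → [qA]□10

The machine reaches the accept state qA and halts.

Answer: Accept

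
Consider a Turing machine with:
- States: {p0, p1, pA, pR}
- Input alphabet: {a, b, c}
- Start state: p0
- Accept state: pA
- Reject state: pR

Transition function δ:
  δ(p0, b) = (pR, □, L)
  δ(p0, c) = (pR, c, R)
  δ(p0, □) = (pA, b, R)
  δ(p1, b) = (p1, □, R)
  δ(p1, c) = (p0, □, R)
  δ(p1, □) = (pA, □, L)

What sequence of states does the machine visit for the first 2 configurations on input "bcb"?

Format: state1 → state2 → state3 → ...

Execution trace:
Initial: [p0]bcb
Step 1: δ(p0, b) = (pR, □, L) → [pR]□□cb

The machine reaches the reject state pR and halts.

State sequence: p0 → pR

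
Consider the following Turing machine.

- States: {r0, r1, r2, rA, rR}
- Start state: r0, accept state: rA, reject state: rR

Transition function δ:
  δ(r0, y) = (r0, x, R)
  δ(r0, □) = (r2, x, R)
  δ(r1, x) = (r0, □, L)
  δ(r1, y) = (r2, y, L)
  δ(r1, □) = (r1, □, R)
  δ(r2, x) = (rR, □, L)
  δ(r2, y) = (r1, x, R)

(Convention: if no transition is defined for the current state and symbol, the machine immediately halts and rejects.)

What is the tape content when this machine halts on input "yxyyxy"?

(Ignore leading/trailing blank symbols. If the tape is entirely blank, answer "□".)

Execution trace:
Initial: [r0]yxyyxy
Step 1: δ(r0, y) = (r0, x, R) → x[r0]xyyxy

No transition is defined for δ(r0, x). By convention the machine halts and rejects.

Final tape (ignoring leading/trailing blanks): xxyyxy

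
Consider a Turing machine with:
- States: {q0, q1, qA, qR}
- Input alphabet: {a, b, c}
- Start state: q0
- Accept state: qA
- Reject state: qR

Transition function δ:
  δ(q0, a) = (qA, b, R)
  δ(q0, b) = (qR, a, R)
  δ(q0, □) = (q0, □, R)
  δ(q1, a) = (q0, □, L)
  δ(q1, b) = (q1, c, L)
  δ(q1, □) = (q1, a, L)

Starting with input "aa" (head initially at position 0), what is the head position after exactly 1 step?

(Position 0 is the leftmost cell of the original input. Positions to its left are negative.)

Execution trace (head position shown):
Step 0: [q0]aa  (head at position 0)
Step 1: move right → b[qA]a  (head at position 1)

After 1 step, the head is at position 1.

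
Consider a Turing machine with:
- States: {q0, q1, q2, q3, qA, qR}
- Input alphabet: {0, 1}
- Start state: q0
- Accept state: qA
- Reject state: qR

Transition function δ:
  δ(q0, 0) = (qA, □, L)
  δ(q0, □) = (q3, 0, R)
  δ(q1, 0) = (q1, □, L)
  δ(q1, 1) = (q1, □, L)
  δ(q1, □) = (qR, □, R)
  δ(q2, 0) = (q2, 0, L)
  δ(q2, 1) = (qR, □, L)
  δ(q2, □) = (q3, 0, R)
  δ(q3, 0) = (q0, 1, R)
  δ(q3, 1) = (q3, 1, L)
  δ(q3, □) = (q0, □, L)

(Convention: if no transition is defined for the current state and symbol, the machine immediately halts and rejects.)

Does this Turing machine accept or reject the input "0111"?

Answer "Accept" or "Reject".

Execution trace:
Initial: [q0]0111
Step 1: δ(q0, 0) = (qA, □, L) → [qA]□□111

The machine reaches the accept state qA and halts.

Answer: Accept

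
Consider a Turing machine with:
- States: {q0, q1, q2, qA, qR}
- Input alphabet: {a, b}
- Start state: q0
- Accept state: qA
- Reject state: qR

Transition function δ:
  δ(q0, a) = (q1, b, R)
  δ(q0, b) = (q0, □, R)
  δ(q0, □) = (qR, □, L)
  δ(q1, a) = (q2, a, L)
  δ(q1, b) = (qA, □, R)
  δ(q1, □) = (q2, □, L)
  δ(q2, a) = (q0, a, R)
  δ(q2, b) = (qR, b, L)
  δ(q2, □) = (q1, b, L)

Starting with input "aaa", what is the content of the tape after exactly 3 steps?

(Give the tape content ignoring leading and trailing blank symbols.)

Execution trace:
Initial: [q0]aaa
Step 1: δ(q0, a) = (q1, b, R) → b[q1]aa
Step 2: δ(q1, a) = (q2, a, L) → [q2]baa
Step 3: δ(q2, b) = (qR, b, L) → [qR]□baa

The machine reaches the reject state qR and halts.

After 3 steps, the tape (ignoring leading/trailing blanks) is: baa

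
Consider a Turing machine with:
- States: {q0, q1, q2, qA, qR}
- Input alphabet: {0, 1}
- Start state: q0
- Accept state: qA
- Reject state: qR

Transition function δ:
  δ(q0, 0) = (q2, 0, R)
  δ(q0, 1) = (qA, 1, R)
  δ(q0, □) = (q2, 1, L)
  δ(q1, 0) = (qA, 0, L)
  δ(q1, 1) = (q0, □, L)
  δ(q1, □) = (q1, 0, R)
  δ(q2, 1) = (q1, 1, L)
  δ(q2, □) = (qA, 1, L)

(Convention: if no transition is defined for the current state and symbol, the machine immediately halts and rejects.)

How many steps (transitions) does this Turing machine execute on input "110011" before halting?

Execution trace:
Initial: [q0]110011
Step 1: δ(q0, 1) = (qA, 1, R) → 1[qA]10011

The machine reaches the accept state qA and halts.

The machine executed 1 step before halting.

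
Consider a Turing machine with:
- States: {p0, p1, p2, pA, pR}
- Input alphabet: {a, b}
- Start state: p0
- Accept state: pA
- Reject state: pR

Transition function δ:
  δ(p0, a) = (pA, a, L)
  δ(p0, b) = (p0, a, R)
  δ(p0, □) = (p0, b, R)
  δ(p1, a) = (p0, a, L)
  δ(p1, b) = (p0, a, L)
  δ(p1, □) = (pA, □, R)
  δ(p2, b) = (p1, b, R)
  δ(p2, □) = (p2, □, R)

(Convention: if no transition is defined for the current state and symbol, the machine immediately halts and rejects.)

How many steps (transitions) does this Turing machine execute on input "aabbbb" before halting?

Execution trace:
Initial: [p0]aabbbb
Step 1: δ(p0, a) = (pA, a, L) → [pA]□aabbbb

The machine reaches the accept state pA and halts.

The machine executed 1 step before halting.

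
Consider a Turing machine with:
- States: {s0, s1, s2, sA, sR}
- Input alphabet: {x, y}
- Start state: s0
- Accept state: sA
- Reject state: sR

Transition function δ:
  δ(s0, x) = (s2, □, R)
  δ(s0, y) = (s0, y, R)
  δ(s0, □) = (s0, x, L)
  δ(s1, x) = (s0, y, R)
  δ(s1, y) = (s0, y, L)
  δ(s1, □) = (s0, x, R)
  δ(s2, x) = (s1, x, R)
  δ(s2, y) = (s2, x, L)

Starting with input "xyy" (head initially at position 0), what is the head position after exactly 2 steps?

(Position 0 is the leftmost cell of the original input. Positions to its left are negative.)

Execution trace (head position shown):
Step 0: [s0]xyy  (head at position 0)
Step 1: move right → □[s2]yy  (head at position 1)
Step 2: move left → [s2]□xy  (head at position 0)

After 2 steps, the head is at position 0.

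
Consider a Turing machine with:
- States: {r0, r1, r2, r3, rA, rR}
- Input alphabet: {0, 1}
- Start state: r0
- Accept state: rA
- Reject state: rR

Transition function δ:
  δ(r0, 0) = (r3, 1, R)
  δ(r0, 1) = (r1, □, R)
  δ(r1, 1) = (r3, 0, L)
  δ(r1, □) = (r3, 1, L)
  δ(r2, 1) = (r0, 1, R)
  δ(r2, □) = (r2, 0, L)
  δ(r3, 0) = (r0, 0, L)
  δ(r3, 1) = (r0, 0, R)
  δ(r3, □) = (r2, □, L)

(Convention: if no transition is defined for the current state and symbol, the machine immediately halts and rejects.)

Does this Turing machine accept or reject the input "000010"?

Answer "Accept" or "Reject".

Execution trace:
Initial: [r0]000010
Step 1: δ(r0, 0) = (r3, 1, R) → 1[r3]00010
Step 2: δ(r3, 0) = (r0, 0, L) → [r0]100010
Step 3: δ(r0, 1) = (r1, □, R) → □[r1]00010

No transition is defined for δ(r1, 0). By convention the machine halts and rejects.

Answer: Reject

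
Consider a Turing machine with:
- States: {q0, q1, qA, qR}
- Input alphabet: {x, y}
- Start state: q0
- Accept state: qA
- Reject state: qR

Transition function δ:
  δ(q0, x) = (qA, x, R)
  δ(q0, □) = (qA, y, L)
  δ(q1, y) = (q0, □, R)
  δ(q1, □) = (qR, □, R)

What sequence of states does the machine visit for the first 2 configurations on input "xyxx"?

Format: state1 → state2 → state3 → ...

Execution trace:
Initial: [q0]xyxx
Step 1: δ(q0, x) = (qA, x, R) → x[qA]yxx

The machine reaches the accept state qA and halts.

State sequence: q0 → qA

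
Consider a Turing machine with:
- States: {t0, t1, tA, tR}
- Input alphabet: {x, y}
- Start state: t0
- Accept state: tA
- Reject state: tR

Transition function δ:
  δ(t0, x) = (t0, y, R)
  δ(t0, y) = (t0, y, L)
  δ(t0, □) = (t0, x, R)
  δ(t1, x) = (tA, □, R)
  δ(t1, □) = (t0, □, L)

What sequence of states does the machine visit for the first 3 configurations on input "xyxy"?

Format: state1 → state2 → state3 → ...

Execution trace:
Initial: [t0]xyxy
Step 1: δ(t0, x) = (t0, y, R) → y[t0]yxy
Step 2: δ(t0, y) = (t0, y, L) → [t0]yyxy

State sequence: t0 → t0 → t0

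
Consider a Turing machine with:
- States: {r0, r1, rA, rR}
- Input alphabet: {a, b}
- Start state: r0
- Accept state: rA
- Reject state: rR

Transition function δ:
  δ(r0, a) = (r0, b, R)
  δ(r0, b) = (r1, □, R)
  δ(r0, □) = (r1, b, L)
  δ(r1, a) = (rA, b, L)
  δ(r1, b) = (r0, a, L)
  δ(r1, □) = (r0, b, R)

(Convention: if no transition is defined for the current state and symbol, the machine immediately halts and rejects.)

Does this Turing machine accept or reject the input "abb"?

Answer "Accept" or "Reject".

Execution trace:
Initial: [r0]abb
Step 1: δ(r0, a) = (r0, b, R) → b[r0]bb
Step 2: δ(r0, b) = (r1, □, R) → b□[r1]b
Step 3: δ(r1, b) = (r0, a, L) → b[r0]□a
Step 4: δ(r0, □) = (r1, b, L) → [r1]bba
Step 5: δ(r1, b) = (r0, a, L) → [r0]□aba
Step 6: δ(r0, □) = (r1, b, L) → [r1]□baba
Step 7: δ(r1, □) = (r0, b, R) → b[r0]baba
Step 8: δ(r0, b) = (r1, □, R) → b□[r1]aba
Step 9: δ(r1, a) = (rA, b, L) → b[rA]□bba

The machine reaches the accept state rA and halts.

Answer: Accept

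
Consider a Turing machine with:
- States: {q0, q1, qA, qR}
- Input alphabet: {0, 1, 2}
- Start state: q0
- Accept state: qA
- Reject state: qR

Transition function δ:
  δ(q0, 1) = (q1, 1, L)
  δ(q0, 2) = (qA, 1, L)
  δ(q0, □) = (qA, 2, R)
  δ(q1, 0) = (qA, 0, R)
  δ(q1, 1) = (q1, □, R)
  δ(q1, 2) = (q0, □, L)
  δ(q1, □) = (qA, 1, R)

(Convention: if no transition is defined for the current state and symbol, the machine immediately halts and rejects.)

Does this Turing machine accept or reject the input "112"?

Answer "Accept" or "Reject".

Execution trace:
Initial: [q0]112
Step 1: δ(q0, 1) = (q1, 1, L) → [q1]□112
Step 2: δ(q1, □) = (qA, 1, R) → 1[qA]112

The machine reaches the accept state qA and halts.

Answer: Accept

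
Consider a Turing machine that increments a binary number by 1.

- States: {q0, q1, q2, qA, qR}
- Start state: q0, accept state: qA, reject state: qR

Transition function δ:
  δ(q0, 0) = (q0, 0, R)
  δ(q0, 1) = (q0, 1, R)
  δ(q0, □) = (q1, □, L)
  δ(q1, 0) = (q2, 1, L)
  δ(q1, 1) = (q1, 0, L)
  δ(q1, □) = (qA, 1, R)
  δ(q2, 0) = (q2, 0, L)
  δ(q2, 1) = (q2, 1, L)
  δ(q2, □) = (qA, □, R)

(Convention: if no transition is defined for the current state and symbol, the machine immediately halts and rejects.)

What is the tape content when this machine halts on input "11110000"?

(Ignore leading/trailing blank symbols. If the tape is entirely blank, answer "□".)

Execution trace:
Initial: [q0]11110000
Step 1: δ(q0, 1) = (q0, 1, R) → 1[q0]1110000
Step 2: δ(q0, 1) = (q0, 1, R) → 11[q0]110000
Step 3: δ(q0, 1) = (q0, 1, R) → 111[q0]10000
Step 4: δ(q0, 1) = (q0, 1, R) → 1111[q0]0000
Step 5: δ(q0, 0) = (q0, 0, R) → 11110[q0]000
Step 6: δ(q0, 0) = (q0, 0, R) → 111100[q0]00
Step 7: δ(q0, 0) = (q0, 0, R) → 1111000[q0]0
Step 8: δ(q0, 0) = (q0, 0, R) → 11110000[q0]□
Step 9: δ(q0, □) = (q1, □, L) → 1111000[q1]0□
Step 10: δ(q1, 0) = (q2, 1, L) → 111100[q2]01□
Step 11: δ(q2, 0) = (q2, 0, L) → 11110[q2]001□
Step 12: δ(q2, 0) = (q2, 0, L) → 1111[q2]0001□
Step 13: δ(q2, 0) = (q2, 0, L) → 111[q2]10001□
Step 14: δ(q2, 1) = (q2, 1, L) → 11[q2]110001□
Step 15: δ(q2, 1) = (q2, 1, L) → 1[q2]1110001□
Step 16: δ(q2, 1) = (q2, 1, L) → [q2]11110001□
Step 17: δ(q2, 1) = (q2, 1, L) → [q2]□11110001□
Step 18: δ(q2, □) = (qA, □, R) → □[qA]11110001□

The machine reaches the accept state qA and halts.

Final tape (ignoring leading/trailing blanks): 11110001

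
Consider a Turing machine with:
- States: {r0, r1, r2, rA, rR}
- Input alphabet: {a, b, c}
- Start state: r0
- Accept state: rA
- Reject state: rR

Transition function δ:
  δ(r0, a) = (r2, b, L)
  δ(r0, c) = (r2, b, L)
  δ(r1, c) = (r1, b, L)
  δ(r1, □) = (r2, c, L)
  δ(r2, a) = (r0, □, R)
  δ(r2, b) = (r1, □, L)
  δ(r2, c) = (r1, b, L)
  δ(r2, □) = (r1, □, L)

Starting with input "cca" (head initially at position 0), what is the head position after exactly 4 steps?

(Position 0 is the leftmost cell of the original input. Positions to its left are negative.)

Execution trace (head position shown):
Step 0: [r0]cca  (head at position 0)
Step 1: move left → [r2]□bca  (head at position -1)
Step 2: move left → [r1]□□bca  (head at position -2)
Step 3: move left → [r2]□c□bca  (head at position -3)
Step 4: move left → [r1]□□c□bca  (head at position -4)

After 4 steps, the head is at position -4.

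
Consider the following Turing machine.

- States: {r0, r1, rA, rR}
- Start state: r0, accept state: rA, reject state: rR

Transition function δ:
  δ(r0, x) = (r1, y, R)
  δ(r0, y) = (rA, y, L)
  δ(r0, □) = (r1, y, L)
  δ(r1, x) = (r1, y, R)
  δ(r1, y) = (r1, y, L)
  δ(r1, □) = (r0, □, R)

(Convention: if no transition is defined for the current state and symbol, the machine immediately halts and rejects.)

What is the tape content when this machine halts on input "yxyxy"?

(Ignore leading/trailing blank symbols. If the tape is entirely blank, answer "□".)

Execution trace:
Initial: [r0]yxyxy
Step 1: δ(r0, y) = (rA, y, L) → [rA]□yxyxy

The machine reaches the accept state rA and halts.

Final tape (ignoring leading/trailing blanks): yxyxy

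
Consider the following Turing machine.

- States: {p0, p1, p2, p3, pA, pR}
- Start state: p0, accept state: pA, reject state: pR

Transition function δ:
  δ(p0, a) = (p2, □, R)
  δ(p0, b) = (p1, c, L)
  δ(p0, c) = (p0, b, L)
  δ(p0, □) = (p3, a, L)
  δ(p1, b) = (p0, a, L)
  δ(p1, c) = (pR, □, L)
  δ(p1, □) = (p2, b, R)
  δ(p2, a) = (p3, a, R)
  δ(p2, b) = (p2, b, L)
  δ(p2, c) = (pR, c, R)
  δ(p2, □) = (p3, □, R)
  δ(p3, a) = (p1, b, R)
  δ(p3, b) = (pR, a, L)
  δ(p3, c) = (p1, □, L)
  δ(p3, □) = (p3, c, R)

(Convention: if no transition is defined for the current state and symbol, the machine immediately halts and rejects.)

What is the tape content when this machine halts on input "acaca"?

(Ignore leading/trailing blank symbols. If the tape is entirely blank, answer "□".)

Execution trace:
Initial: [p0]acaca
Step 1: δ(p0, a) = (p2, □, R) → □[p2]caca
Step 2: δ(p2, c) = (pR, c, R) → □c[pR]aca

The machine reaches the reject state pR and halts.

Final tape (ignoring leading/trailing blanks): caca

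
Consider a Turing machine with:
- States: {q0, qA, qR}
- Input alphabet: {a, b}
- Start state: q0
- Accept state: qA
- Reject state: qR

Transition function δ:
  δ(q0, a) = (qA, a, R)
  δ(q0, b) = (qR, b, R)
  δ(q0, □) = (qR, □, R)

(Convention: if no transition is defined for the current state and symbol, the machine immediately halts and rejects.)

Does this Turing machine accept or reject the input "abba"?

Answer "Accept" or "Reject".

Execution trace:
Initial: [q0]abba
Step 1: δ(q0, a) = (qA, a, R) → a[qA]bba

The machine reaches the accept state qA and halts.

Answer: Accept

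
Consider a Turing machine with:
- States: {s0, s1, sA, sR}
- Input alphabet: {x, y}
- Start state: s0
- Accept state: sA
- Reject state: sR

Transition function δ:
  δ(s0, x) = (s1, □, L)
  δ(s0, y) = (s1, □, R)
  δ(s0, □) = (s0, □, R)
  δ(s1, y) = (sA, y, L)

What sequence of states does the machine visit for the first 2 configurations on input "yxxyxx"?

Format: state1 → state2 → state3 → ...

Execution trace:
Initial: [s0]yxxyxx
Step 1: δ(s0, y) = (s1, □, R) → □[s1]xxyxx

No transition is defined for δ(s1, x). By convention the machine halts and rejects.

State sequence: s0 → s1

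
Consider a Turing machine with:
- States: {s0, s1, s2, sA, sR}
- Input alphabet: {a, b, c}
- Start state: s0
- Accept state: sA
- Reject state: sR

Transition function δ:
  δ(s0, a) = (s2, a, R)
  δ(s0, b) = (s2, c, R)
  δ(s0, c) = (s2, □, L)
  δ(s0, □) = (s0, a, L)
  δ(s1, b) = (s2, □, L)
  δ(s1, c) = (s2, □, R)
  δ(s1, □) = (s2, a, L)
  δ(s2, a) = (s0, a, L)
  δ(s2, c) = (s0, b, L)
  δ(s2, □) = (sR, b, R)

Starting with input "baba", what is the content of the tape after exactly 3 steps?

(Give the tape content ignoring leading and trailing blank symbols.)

Execution trace:
Initial: [s0]baba
Step 1: δ(s0, b) = (s2, c, R) → c[s2]aba
Step 2: δ(s2, a) = (s0, a, L) → [s0]caba
Step 3: δ(s0, c) = (s2, □, L) → [s2]□□aba

After 3 steps, the tape (ignoring leading/trailing blanks) is: aba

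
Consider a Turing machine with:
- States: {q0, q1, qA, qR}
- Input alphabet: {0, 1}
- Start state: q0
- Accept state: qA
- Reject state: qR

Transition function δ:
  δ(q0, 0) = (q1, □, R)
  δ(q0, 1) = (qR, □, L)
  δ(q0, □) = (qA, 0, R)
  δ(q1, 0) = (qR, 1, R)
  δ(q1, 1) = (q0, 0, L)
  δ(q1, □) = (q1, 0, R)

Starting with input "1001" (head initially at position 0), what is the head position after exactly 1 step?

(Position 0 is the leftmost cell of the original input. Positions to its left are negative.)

Execution trace (head position shown):
Step 0: [q0]1001  (head at position 0)
Step 1: move left → [qR]□□001  (head at position -1)

After 1 step, the head is at position -1.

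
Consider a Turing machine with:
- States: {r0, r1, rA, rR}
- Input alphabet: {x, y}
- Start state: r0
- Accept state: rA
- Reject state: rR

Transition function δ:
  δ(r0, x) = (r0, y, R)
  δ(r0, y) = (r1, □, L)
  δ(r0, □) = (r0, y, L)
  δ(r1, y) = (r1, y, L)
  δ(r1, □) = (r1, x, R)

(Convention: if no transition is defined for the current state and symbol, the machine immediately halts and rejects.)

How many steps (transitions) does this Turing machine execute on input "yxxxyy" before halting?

Execution trace:
Initial: [r0]yxxxyy
Step 1: δ(r0, y) = (r1, □, L) → [r1]□□xxxyy
Step 2: δ(r1, □) = (r1, x, R) → x[r1]□xxxyy
Step 3: δ(r1, □) = (r1, x, R) → xx[r1]xxxyy

No transition is defined for δ(r1, x). By convention the machine halts and rejects.

The machine executed 3 steps before halting.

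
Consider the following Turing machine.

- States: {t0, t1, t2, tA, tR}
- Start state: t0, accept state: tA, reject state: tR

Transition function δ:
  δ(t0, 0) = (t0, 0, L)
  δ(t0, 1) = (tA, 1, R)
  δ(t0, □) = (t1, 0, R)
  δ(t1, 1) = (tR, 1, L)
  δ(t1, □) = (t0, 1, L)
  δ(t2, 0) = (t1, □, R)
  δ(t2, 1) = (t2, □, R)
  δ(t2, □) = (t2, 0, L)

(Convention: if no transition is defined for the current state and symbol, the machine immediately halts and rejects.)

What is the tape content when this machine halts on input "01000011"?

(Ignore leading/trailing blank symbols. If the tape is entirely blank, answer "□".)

Execution trace:
Initial: [t0]01000011
Step 1: δ(t0, 0) = (t0, 0, L) → [t0]□01000011
Step 2: δ(t0, □) = (t1, 0, R) → 0[t1]01000011

No transition is defined for δ(t1, 0). By convention the machine halts and rejects.

Final tape (ignoring leading/trailing blanks): 001000011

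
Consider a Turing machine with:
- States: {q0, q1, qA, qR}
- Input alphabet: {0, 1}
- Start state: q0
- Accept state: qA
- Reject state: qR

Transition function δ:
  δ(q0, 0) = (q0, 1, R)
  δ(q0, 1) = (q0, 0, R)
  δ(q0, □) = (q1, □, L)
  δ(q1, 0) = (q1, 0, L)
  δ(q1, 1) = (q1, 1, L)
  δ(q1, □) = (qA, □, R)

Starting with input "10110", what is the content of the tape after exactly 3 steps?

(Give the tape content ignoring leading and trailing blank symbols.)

Execution trace:
Initial: [q0]10110
Step 1: δ(q0, 1) = (q0, 0, R) → 0[q0]0110
Step 2: δ(q0, 0) = (q0, 1, R) → 01[q0]110
Step 3: δ(q0, 1) = (q0, 0, R) → 010[q0]10

After 3 steps, the tape (ignoring leading/trailing blanks) is: 01010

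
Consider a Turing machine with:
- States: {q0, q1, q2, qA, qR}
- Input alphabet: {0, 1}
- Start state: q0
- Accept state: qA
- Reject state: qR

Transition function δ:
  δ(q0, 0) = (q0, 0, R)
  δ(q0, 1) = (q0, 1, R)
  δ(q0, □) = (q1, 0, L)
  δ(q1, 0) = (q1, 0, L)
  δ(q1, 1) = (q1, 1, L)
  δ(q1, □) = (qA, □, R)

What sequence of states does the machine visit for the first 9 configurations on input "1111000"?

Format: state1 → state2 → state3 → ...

Execution trace:
Initial: [q0]1111000
Step 1: δ(q0, 1) = (q0, 1, R) → 1[q0]111000
Step 2: δ(q0, 1) = (q0, 1, R) → 11[q0]11000
Step 3: δ(q0, 1) = (q0, 1, R) → 111[q0]1000
Step 4: δ(q0, 1) = (q0, 1, R) → 1111[q0]000
Step 5: δ(q0, 0) = (q0, 0, R) → 11110[q0]00
Step 6: δ(q0, 0) = (q0, 0, R) → 111100[q0]0
Step 7: δ(q0, 0) = (q0, 0, R) → 1111000[q0]□
Step 8: δ(q0, □) = (q1, 0, L) → 111100[q1]00

State sequence: q0 → q0 → q0 → q0 → q0 → q0 → q0 → q0 → q1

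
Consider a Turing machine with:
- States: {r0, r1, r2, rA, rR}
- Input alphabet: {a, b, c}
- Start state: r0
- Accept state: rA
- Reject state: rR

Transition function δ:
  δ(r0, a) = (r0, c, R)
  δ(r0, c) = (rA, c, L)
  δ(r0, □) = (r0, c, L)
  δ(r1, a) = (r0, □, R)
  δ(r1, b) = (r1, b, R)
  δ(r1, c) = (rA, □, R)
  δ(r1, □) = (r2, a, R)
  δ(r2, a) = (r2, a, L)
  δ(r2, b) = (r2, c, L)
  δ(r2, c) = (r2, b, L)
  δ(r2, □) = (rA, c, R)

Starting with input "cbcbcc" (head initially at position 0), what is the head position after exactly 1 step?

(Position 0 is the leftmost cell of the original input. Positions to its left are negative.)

Execution trace (head position shown):
Step 0: [r0]cbcbcc  (head at position 0)
Step 1: move left → [rA]□cbcbcc  (head at position -1)

After 1 step, the head is at position -1.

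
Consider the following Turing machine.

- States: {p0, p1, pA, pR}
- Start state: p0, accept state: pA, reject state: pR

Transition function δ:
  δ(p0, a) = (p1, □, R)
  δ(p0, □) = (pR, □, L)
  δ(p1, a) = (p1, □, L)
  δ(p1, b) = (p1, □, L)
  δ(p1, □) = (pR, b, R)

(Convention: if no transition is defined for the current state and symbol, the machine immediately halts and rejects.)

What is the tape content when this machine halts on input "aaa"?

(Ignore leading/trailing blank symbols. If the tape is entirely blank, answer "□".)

Execution trace:
Initial: [p0]aaa
Step 1: δ(p0, a) = (p1, □, R) → □[p1]aa
Step 2: δ(p1, a) = (p1, □, L) → [p1]□□a
Step 3: δ(p1, □) = (pR, b, R) → b[pR]□a

The machine reaches the reject state pR and halts.

Final tape (ignoring leading/trailing blanks): b□a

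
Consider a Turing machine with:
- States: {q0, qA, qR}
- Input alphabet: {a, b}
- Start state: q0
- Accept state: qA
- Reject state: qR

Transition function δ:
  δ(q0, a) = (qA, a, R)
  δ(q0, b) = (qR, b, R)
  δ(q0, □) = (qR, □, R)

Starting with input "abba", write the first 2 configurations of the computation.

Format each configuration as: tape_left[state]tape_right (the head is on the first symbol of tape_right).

Transitions applied:
Step 1: δ(q0, a) = (qA, a, R)

The first 2 configurations are:
[q0]abba ⊢ a[qA]bba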